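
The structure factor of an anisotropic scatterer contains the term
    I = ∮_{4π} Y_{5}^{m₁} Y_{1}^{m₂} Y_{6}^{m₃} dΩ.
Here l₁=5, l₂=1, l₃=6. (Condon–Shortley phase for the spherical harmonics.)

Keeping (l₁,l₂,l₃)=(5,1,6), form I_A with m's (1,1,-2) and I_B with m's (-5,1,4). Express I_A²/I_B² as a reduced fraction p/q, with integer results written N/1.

l's match ⇒ only the (l;m) 3-j factors differ between A and B.
A: triangle coeff Δ(5,1,6) = 1/858; Σ_t [0,0]: t=0:+1/34560 = 1/34560; (3j)²=14/429 [(5 1 6; 1 1 -2)], sign=+1
B: triangle coeff Δ(5,1,6) = 1/858; Σ_t [0,0]: t=0:+1/7257600 = 1/7257600; (3j)²=1/858 [(5 1 6; -5 1 4)], sign=+1
I_A²/I_B² = (14/429)/(1/858) = 28/1

28/1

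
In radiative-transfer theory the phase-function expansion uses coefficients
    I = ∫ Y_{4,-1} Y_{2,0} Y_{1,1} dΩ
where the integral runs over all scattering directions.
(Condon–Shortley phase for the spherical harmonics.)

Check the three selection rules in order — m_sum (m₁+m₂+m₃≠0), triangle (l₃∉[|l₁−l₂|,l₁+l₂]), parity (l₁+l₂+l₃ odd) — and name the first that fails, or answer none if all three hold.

azimuthal sum: -1 + 0 + 1 = 0  ✓
2 ≤ 1 ≤ 6 (triangle on l)  ✗
L = 4 + 2 + 1 = 7 (odd)

triangle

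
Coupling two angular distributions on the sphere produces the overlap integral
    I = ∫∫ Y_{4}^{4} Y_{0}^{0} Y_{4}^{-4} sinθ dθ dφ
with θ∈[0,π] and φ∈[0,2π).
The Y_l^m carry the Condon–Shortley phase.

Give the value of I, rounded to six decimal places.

m-sum 0 ✓  L=8 even ✓  4≤4≤4 ✓
Π(2lᵢ+1) = 9×1×9 = 81
triangle coeff Δ(4,0,4) = 1/9
Σ_t [0,0]: t=0:+1/576 = 1/576
(3j)²=1/9 [(4 0 4; 0 0 0)], sign=+1
Σ_t [0,0]: t=0:+1/40320 = 1/40320
(3j)²=1/9 [(4 0 4; 4 0 -4)], sign=+1
⇒ 4πI² = 1/1
I = (+1)√(1/1/(4π)) = 0.28209479

0.282095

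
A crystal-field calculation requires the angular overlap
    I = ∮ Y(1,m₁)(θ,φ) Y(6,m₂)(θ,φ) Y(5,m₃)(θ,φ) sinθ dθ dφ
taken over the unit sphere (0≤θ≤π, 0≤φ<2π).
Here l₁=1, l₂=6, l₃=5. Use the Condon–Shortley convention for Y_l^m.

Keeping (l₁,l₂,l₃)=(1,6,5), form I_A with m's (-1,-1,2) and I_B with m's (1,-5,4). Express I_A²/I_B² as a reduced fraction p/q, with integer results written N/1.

Same 1,6,5: normalisation and zero-m 3j drop out of the ratio.
A: Δ: 2! 0! 10! / 13! → 1/858; sum: t=2:+1/60480 = 1/60480; 3j²(1 6 5; -1 -1 2) = Δ·Π!·Σ² = 5/429  (sign -1)
B: Δ: 2! 0! 10! / 13! → 1/858; sum: t=0:+1/725760 = 1/725760; 3j²(1 6 5; 1 -5 4) = Δ·Π!·Σ² = 5/78  (sign -1)
I_A²/I_B² = (5/429)/(5/78) = 2/11

2/11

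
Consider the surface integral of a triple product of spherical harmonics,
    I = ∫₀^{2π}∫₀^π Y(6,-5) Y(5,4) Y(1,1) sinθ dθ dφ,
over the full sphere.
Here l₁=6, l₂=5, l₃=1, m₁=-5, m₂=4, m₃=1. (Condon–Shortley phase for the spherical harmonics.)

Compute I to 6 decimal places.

Checks pass: Σm=0; 12 even; l₃=1∈[1,11].
(2·6+1)(2·5+1)(2·1+1) = 429
Δ: 10! 2! 0! / 13! → 1/858
sum: t=5:−1/14400 = -1/14400
3j²(6 5 1; 0 0 0) = Δ·Π!·Σ² = 6/143  (sign +1)
sum: t=9:−1/725760 = -1/725760
3j²(6 5 1; -5 4 1) = Δ·Π!·Σ² = 5/78  (sign -1)
combine: 4πI² = 429·6/143·5/78 = 15/13
take √, sign -1: I = -0.30301841

-0.303018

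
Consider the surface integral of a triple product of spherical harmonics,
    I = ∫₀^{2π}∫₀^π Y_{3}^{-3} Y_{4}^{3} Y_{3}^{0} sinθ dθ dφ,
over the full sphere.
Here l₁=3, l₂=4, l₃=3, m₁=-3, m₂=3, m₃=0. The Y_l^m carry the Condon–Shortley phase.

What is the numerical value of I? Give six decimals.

0.203551

m-sum 0 ✓  L=10 even ✓  1≤3≤7 ✓
Π(2lᵢ+1) = 7×9×7 = 441
triangle coeff Δ(3,4,3) = 1/34650
Σ_t [1,3]: t=1:−1/72 t=2:+1/16 t=3:−1/72 = 5/144
(3j)²=2/77 [(3 4 3; 0 0 0)], sign=-1
Σ_t [4,4]: t=4:+1/288 = 1/288
(3j)²=1/22 [(3 4 3; -3 3 0)], sign=-1
⇒ 4πI² = 63/121
I = (+1)√(63/121/(4π)) = 0.20355073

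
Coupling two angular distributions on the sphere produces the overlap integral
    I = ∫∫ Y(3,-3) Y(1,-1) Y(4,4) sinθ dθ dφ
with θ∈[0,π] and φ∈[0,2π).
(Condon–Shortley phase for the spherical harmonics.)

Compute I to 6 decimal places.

m-sum 0 ✓  L=8 even ✓  2≤4≤4 ✓
Π(2lᵢ+1) = 7×3×9 = 189
triangle coeff Δ(3,1,4) = 1/252
Σ_t [0,0]: t=0:+1/36 = 1/36
(3j)²=4/63 [(3 1 4; 0 0 0)], sign=+1
Σ_t [0,0]: t=0:+1/1440 = 1/1440
(3j)²=1/9 [(3 1 4; -3 -1 4)], sign=+1
⇒ 4πI² = 4/3
I = (+1)√(4/3/(4π)) = 0.32573501

0.325735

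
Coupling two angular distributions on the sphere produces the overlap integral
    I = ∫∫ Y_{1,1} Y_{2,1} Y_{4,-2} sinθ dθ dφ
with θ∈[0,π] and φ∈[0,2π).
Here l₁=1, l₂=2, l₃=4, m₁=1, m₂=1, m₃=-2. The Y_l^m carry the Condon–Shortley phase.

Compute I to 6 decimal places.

0.000000

|1−2|≤4≤1+2 violated ⇒ I = 0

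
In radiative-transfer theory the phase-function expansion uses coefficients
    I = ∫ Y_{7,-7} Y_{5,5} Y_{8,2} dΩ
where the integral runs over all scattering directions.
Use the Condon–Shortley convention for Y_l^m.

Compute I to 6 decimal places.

0.021186

Rules hold: Σm=0, L=20 even, 2≤8≤12.
N = 15·11·17 = 2805
Δ = 4!·10!·6!/21! = 1/814773960
Racah Σ t=0..4: t=0:+1/87091200 t=1:−1/4976640 t=2:+1/2073600 t=3:−1/4976640 t=4:+1/87091200 = 1/9676800
⇒ 3j(7 5 8; 0 0 0)² = 360/46189, sgn +1
Racah Σ t=4..4: t=4:+1/62705664000 = 1/62705664000
⇒ 3j(7 5 8; -7 5 2)² = 1/3876, sgn +1
4πI² = N·(3j₀)²·(3jₘ)² = 450/79781
I = +1·√(0.00564044/4π) = 0.02118613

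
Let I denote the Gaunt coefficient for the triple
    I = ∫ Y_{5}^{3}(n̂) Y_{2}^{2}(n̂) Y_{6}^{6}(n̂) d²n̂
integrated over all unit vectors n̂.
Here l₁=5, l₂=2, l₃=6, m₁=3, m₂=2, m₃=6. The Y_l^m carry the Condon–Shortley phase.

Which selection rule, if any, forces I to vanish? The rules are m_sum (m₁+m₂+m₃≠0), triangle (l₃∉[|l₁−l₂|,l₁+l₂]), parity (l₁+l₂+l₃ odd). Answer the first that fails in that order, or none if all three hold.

Σmᵢ = 11  ✗
l₃∈[|l₁−l₂|,l₁+l₂]=[3,7], have l₃=6
Σlᵢ = 13 ⇒ odd

m_sum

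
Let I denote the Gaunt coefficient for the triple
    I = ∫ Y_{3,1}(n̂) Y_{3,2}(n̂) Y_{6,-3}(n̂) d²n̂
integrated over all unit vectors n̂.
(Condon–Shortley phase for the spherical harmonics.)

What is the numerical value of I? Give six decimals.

Checks pass: Σm=0; 12 even; l₃=6∈[0,6].
(2·3+1)(2·3+1)(2·6+1) = 637
Δ: 0! 6! 6! / 13! → 1/12012
sum: t=0:+1/1296 = 1/1296
3j²(3 3 6; 0 0 0) = Δ·Π!·Σ² = 100/3003  (sign +1)
sum: t=0:+1/5760 = 1/5760
3j²(3 3 6; 1 2 -3) = Δ·Π!·Σ² = 9/286  (sign -1)
combine: 4πI² = 637·100/3003·9/286 = 1050/1573
take √, sign -1: I = -0.23047581

-0.230476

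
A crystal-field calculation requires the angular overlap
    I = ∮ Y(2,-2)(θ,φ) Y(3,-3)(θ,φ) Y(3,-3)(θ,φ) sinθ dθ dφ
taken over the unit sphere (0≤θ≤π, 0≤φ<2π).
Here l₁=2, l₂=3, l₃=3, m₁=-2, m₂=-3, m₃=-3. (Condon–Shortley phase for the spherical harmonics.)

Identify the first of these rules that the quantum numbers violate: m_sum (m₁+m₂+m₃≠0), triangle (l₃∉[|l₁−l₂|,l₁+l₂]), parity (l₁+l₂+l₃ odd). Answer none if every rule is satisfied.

m₁+m₂+m₃ = -2 − 3 − 3 = -8  ✗
triangle: |2−3|=1 ≤ l₃=3 ≤ 2+3=5
parity: l₁+l₂+l₃ = 8 is even

m_sum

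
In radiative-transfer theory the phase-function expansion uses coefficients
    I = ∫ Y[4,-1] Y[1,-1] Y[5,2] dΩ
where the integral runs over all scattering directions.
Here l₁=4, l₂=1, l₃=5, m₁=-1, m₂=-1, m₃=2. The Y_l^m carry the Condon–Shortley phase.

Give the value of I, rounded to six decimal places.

0.225034

Rules hold: Σm=0, L=10 even, 3≤5≤5.
N = 9·3·11 = 297
Δ = 0!·8!·2!/11! = 1/495
Racah Σ t=0..0: t=0:+1/576 = 1/576
⇒ 3j(4 1 5; 0 0 0)² = 5/99, sgn -1
Racah Σ t=0..0: t=0:+1/1440 = 1/1440
⇒ 3j(4 1 5; -1 -1 2)² = 7/165, sgn -1
4πI² = N·(3j₀)²·(3jₘ)² = 7/11
I = +1·√(0.636364/4π) = 0.22503380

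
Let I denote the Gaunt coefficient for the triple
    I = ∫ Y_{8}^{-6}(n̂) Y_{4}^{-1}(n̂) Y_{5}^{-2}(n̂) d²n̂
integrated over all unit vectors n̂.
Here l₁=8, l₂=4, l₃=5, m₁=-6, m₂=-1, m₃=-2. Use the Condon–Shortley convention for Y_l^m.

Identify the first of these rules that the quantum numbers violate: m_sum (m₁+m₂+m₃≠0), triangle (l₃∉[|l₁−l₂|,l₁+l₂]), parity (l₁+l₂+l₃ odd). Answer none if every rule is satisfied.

azimuthal sum: -6 − 1 − 2 = -9  ✗
4 ≤ 5 ≤ 12 (triangle on l)
L = 8 + 4 + 5 = 17 (odd)

m_sum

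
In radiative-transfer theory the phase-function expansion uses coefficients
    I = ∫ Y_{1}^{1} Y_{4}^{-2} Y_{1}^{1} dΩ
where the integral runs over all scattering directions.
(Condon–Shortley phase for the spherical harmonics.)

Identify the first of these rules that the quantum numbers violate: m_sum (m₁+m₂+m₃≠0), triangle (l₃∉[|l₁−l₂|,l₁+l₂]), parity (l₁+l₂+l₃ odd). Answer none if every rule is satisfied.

Σmᵢ = 0  ✓
l₃∈[|l₁−l₂|,l₁+l₂]=[3,5], have l₃=1  ✗
Σlᵢ = 6 ⇒ even

triangle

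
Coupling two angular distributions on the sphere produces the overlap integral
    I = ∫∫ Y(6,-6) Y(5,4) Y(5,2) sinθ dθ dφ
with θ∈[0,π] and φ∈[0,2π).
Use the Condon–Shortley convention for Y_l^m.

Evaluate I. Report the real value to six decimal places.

-0.161540

Checks pass: Σm=0; 16 even; l₃=5∈[1,11].
(2·6+1)(2·5+1)(2·5+1) = 1573
Δ: 6! 6! 4! / 17! → 1/28588560
sum: t=1:−1/345600 t=2:+1/13824 t=3:−1/5184 t=4:+1/13824 t=5:−1/345600 = -7/129600
3j²(6 5 5; 0 0 0) = Δ·Π!·Σ² = 80/7293  (sign +1)
sum: t=6:+1/3110400 = 1/3110400
3j²(6 5 5; -6 4 2) = Δ·Π!·Σ² = 21/1105  (sign -1)
combine: 4πI² = 1573·80/7293·21/1105 = 1232/3757
take √, sign -1: I = -0.16153991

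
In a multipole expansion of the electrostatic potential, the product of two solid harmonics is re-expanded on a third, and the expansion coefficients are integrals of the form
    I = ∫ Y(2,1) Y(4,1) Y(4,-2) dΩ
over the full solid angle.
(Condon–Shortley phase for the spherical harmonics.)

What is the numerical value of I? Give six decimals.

Rules hold: Σm=0, L=10 even, 2≤4≤6.
N = 5·9·9 = 405
Δ = 2!·2!·6!/11! = 1/13860
Racah Σ t=0..2: t=0:+1/192 t=1:−1/36 t=2:+1/192 = -5/288
⇒ 3j(2 4 4; 0 0 0)² = 20/693, sgn -1
Racah Σ t=0..1: t=0:+1/240 t=1:−1/96 = -1/160
⇒ 3j(2 4 4; 1 1 -2)² = 27/1540, sgn -1
4πI² = N·(3j₀)²·(3jₘ)² = 1215/5929
I = +1·√(0.204925/4π) = 0.12770047

0.127700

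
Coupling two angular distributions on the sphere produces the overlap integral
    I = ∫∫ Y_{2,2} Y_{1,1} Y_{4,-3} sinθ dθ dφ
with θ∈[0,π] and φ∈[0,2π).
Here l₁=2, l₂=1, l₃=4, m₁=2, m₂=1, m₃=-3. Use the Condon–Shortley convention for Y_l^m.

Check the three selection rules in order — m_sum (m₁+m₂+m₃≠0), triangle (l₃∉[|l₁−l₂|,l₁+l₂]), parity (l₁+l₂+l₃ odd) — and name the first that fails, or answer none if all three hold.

m₁+m₂+m₃ = 2 + 1 − 3 = 0  ✓
triangle: |2−1|=1 ≤ l₃=4 ≤ 2+1=3  ✗
parity: l₁+l₂+l₃ = 7 is odd

triangle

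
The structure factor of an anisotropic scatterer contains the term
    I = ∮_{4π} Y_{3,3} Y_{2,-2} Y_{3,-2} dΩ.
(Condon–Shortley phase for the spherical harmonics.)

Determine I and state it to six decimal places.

m-sum = 3 − 2 − 2 = -1 ≠ 0 ⇒ I = 0

0.000000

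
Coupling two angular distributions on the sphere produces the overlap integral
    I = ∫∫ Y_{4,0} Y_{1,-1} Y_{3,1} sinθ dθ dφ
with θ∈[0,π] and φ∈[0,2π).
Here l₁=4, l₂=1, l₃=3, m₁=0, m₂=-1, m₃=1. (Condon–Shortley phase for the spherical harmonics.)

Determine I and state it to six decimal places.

0.150786

Rules hold: Σm=0, L=8 even, 3≤3≤5.
N = 9·3·7 = 189
Δ = 2!·6!·0!/9! = 1/252
Racah Σ t=1..1: t=1:−1/36 = -1/36
⇒ 3j(4 1 3; 0 0 0)² = 4/63, sgn +1
Racah Σ t=0..0: t=0:+1/96 = 1/96
⇒ 3j(4 1 3; 0 -1 1)² = 1/42, sgn +1
4πI² = N·(3j₀)²·(3jₘ)² = 2/7
I = +1·√(0.285714/4π) = 0.15078601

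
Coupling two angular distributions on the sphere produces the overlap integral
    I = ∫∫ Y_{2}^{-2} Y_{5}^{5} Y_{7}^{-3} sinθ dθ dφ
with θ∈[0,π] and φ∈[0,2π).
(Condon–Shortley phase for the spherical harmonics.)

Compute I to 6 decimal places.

-0.011332

Rules hold: Σm=0, L=14 even, 3≤7≤7.
N = 5·11·15 = 825
Δ = 0!·4!·10!/15! = 1/15015
Racah Σ t=0..0: t=0:+1/57600 = 1/57600
⇒ 3j(2 5 7; 0 0 0)² = 21/715, sgn -1
Racah Σ t=0..0: t=0:+1/87091200 = 1/87091200
⇒ 3j(2 5 7; -2 5 -3)² = 1/15015, sgn +1
4πI² = N·(3j₀)²·(3jₘ)² = 3/1859
I = -1·√(0.00161377/4π) = -0.01133225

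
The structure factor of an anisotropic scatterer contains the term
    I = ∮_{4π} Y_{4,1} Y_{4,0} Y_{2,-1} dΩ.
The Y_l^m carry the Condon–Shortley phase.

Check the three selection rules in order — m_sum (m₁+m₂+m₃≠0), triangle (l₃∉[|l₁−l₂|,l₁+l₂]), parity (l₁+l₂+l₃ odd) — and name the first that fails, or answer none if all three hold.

none

azimuthal sum: 1 + 0 − 1 = 0  ✓
0 ≤ 2 ≤ 8 (triangle on l)  ✓
L = 4 + 4 + 2 = 10 (even)  ✓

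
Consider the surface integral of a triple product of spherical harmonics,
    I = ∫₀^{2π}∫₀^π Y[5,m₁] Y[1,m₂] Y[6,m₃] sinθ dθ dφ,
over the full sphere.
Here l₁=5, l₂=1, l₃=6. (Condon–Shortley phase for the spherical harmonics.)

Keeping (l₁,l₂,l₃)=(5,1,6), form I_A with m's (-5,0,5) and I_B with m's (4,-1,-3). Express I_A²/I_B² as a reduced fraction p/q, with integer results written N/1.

11/3

Same 5,1,6: normalisation and zero-m 3j drop out of the ratio.
A: Δ: 0! 10! 2! / 13! → 1/858; sum: t=0:+1/3628800 = 1/3628800; 3j²(5 1 6; -5 0 5) = Δ·Π!·Σ² = 1/78  (sign -1)
B: Δ: 0! 10! 2! / 13! → 1/858; sum: t=0:+1/725760 = 1/725760; 3j²(5 1 6; 4 -1 -3) = Δ·Π!·Σ² = 1/286  (sign -1)
I_A²/I_B² = (1/78)/(1/286) = 11/3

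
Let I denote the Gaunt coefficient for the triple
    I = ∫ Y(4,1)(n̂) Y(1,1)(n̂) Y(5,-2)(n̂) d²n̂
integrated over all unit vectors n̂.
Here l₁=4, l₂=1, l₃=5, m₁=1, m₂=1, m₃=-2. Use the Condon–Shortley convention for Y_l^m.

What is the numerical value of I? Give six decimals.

0.225034

Checks pass: Σm=0; 10 even; l₃=5∈[3,5].
(2·4+1)(2·1+1)(2·5+1) = 297
Δ: 0! 8! 2! / 11! → 1/495
sum: t=0:+1/576 = 1/576
3j²(4 1 5; 0 0 0) = Δ·Π!·Σ² = 5/99  (sign -1)
sum: t=0:+1/1440 = 1/1440
3j²(4 1 5; 1 1 -2) = Δ·Π!·Σ² = 7/165  (sign -1)
combine: 4πI² = 297·5/99·7/165 = 7/11
take √, sign +1: I = 0.22503380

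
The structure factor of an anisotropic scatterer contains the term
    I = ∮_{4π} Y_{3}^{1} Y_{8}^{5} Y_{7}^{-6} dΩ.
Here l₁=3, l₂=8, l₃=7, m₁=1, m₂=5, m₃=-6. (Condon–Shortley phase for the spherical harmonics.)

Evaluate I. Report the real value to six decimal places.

Rules hold: Σm=0, L=18 even, 5≤7≤11.
N = 7·17·15 = 1785
Δ = 4!·2!·12!/19! = 1/5290740
Racah Σ t=1..3: t=1:−1/7257600 t=2:+1/2073600 t=3:−1/7257600 = 1/4838400
⇒ 3j(3 8 7; 0 0 0)² = 252/20995, sgn -1
Racah Σ t=1..2: t=1:−1/2874009600 t=2:+1/319334400 = 1/359251200
⇒ 3j(3 8 7; 1 5 -6)² = 1664/101745, sgn -1
4πI² = N·(3j₀)²·(3jₘ)² = 10752/30685
I = +1·√(0.350399/4π) = 0.16698468

0.166985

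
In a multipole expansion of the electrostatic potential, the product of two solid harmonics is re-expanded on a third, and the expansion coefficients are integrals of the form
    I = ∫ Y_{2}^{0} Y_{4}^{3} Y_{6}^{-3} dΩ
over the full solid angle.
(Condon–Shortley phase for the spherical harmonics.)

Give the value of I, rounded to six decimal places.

-0.165283

m-sum 0 ✓  L=12 even ✓  2≤6≤6 ✓
Π(2lᵢ+1) = 5×9×13 = 585
triangle coeff Δ(2,4,6) = 1/6435
Σ_t [0,0]: t=0:+1/2304 = 1/2304
(3j)²=5/143 [(2 4 6; 0 0 0)], sign=+1
Σ_t [0,0]: t=0:+1/20160 = 1/20160
(3j)²=12/715 [(2 4 6; 0 3 -3)], sign=-1
⇒ 4πI² = 540/1573
I = (-1)√(540/1573/(4π)) = -0.16528277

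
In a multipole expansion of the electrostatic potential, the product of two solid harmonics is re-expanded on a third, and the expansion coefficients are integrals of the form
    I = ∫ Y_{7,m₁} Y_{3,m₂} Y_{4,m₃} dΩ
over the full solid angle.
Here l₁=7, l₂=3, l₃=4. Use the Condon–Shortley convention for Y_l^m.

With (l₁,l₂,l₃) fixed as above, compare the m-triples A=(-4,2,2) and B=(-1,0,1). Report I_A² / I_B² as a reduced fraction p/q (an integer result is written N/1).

99/80

Same 7,3,4: normalisation and zero-m 3j drop out of the ratio.
A: Δ: 6! 8! 0! / 15! → 1/45045; sum: t=5:−1/172800 = -1/172800; 3j²(7 3 4; -4 2 2) = Δ·Π!·Σ² = 2/65  (sign -1)
B: Δ: 6! 8! 0! / 15! → 1/45045; sum: t=3:−1/25920 = -1/25920; 3j²(7 3 4; -1 0 1) = Δ·Π!·Σ² = 32/1287  (sign +1)
I_A²/I_B² = (2/65)/(32/1287) = 99/80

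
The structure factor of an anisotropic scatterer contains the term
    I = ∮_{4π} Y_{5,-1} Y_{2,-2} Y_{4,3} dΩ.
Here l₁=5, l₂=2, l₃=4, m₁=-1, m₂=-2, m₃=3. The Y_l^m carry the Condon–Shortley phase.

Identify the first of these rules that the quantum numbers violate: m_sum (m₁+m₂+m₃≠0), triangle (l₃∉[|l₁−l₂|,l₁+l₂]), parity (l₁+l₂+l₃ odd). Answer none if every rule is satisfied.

parity

Σmᵢ = 0  ✓
l₃∈[|l₁−l₂|,l₁+l₂]=[3,7], have l₃=4  ✓
Σlᵢ = 11 ⇒ odd  ✗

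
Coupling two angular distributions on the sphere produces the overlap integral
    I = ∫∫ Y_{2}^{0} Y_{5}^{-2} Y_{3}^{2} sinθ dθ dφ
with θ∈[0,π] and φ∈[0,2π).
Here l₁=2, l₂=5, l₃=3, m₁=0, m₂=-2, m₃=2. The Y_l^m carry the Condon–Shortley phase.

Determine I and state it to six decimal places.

0.190188

m-sum 0 ✓  L=10 even ✓  3≤3≤7 ✓
Π(2lᵢ+1) = 5×11×7 = 385
triangle coeff Δ(2,5,3) = 1/2310
Σ_t [2,2]: t=2:+1/144 = 1/144
(3j)²=10/231 [(2 5 3; 0 0 0)], sign=-1
Σ_t [2,2]: t=2:+1/480 = 1/480
(3j)²=3/110 [(2 5 3; 0 -2 2)], sign=-1
⇒ 4πI² = 5/11
I = (+1)√(5/11/(4π)) = 0.19018827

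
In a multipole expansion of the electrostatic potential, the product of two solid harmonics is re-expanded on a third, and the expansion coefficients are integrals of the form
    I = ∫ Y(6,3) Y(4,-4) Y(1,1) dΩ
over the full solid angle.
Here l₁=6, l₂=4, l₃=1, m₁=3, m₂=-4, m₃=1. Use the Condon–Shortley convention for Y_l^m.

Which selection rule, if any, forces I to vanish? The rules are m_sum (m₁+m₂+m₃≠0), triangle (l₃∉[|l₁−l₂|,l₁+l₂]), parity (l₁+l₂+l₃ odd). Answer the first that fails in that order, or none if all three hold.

Σmᵢ = 0  ✓
l₃∈[|l₁−l₂|,l₁+l₂]=[2,10], have l₃=1  ✗
Σlᵢ = 11 ⇒ odd

triangle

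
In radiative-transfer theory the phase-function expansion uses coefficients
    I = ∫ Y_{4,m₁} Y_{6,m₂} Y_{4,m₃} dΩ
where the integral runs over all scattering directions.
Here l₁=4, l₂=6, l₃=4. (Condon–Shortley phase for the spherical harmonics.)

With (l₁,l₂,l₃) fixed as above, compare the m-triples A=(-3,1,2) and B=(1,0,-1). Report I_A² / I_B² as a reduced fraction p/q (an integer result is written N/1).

Shared (l₁,l₂,l₃)=(4,6,4): N and (l;000)² cancel in I_A²/I_B².
A: Δ = 6!·2!·6!/15! = 1/1261260; Racah Σ t=5..6: t=5:−1/11520 t=6:+1/86400 = -13/172800; ⇒ 3j(4 6 4; -3 1 2)² = 13/660, sgn -1
B: Δ = 6!·2!·6!/15! = 1/1261260; Racah Σ t=1..3: t=1:−1/28800 t=2:+1/2304 t=3:−1/2592 = 7/518400; ⇒ 3j(4 6 4; 1 0 -1)² = 1/25740, sgn -1
I_A²/I_B² = (13/660)/(1/25740) = 507/1

507/1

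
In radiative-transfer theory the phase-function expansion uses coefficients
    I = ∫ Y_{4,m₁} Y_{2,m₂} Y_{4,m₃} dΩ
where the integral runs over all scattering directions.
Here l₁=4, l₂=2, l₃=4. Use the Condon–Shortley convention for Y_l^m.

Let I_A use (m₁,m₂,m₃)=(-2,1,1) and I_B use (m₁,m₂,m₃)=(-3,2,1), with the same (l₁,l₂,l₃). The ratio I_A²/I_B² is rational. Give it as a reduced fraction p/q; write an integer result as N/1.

Same 4,2,4: normalisation and zero-m 3j drop out of the ratio.
A: Δ: 2! 6! 2! / 11! → 1/13860; sum: t=1:−1/240 t=2:+1/96 = 1/160; 3j²(4 2 4; -2 1 1) = Δ·Π!·Σ² = 27/1540  (sign -1)
B: Δ: 2! 6! 2! / 11! → 1/13860; sum: t=2:+1/480 = 1/480; 3j²(4 2 4; -3 2 1) = Δ·Π!·Σ² = 3/110  (sign -1)
I_A²/I_B² = (27/1540)/(3/110) = 9/14

9/14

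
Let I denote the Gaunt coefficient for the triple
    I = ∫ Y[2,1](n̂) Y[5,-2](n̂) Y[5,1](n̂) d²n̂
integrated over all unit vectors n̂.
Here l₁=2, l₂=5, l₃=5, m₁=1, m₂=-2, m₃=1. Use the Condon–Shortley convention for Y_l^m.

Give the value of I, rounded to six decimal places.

Checks pass: Σm=0; 12 even; l₃=5∈[3,7].
(2·2+1)(2·5+1)(2·5+1) = 605
Δ: 2! 2! 8! / 13! → 1/38610
sum: t=0:+1/2880 t=1:−1/576 t=2:+1/2880 = -1/960
3j²(2 5 5; 0 0 0) = Δ·Π!·Σ² = 10/429  (sign +1)
sum: t=0:+1/1440 t=1:−1/2880 = 1/2880
3j²(2 5 5; 1 -2 1) = Δ·Π!·Σ² = 7/715  (sign +1)
combine: 4πI² = 605·10/429·7/715 = 70/507
take √, sign +1: I = 0.10481902

0.104819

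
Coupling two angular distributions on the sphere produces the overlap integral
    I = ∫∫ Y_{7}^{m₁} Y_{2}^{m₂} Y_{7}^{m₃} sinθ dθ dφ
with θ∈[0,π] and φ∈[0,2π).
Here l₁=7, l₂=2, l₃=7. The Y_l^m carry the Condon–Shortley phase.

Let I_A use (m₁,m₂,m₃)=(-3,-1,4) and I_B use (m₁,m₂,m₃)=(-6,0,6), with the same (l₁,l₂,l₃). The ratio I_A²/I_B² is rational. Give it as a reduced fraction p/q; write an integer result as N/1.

1617/1352

l's match ⇒ only the (l;m) 3-j factors differ between A and B.
A: triangle coeff Δ(7,2,7) = 1/185640; Σ_t [0,1]: t=0:+1/14515200 t=1:−1/4354560 = -1/6220800; (3j)²=77/4420 [(7 2 7; -3 -1 4)], sign=+1
B: triangle coeff Δ(7,2,7) = 1/185640; Σ_t [1,2]: t=1:−1/479001600 t=2:+1/159667200 = 1/239500800; (3j)²=26/1785 [(7 2 7; -6 0 6)], sign=-1
I_A²/I_B² = (77/4420)/(26/1785) = 1617/1352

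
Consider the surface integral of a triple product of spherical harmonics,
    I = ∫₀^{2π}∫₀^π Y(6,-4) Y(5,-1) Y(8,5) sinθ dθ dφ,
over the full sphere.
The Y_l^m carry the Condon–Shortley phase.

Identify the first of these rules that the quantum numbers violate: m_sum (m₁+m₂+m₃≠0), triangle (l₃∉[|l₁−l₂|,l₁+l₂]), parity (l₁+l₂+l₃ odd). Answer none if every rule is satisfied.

parity

m₁+m₂+m₃ = -4 − 1 + 5 = 0  ✓
triangle: |6−5|=1 ≤ l₃=8 ≤ 6+5=11  ✓
parity: l₁+l₂+l₃ = 19 is odd  ✗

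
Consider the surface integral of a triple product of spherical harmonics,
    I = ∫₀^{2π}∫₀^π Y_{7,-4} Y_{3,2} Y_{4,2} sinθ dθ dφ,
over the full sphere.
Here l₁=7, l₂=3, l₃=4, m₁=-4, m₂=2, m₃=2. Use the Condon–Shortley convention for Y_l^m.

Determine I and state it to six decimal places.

0.250850

Checks pass: Σm=0; 14 even; l₃=4∈[4,10].
(2·7+1)(2·3+1)(2·4+1) = 945
Δ: 6! 8! 0! / 15! → 1/45045
sum: t=3:−1/20736 = -1/20736
3j²(7 3 4; 0 0 0) = Δ·Π!·Σ² = 35/1287  (sign -1)
sum: t=5:−1/172800 = -1/172800
3j²(7 3 4; -4 2 2) = Δ·Π!·Σ² = 2/65  (sign -1)
combine: 4πI² = 945·35/1287·2/65 = 1470/1859
take √, sign +1: I = 0.25084996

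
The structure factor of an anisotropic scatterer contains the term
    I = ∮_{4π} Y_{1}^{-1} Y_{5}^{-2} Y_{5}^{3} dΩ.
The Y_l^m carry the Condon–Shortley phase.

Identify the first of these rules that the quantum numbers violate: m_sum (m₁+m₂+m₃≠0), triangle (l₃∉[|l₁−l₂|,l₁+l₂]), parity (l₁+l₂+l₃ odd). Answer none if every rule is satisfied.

Σmᵢ = 0  ✓
l₃∈[|l₁−l₂|,l₁+l₂]=[4,6], have l₃=5  ✓
Σlᵢ = 11 ⇒ odd  ✗

parity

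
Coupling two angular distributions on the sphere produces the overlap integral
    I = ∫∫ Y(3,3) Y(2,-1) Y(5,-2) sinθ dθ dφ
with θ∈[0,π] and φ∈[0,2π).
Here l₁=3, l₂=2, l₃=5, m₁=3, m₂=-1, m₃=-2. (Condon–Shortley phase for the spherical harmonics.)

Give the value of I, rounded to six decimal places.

0.063396

Checks pass: Σm=0; 10 even; l₃=5∈[1,5].
(2·3+1)(2·2+1)(2·5+1) = 385
Δ: 0! 6! 4! / 11! → 1/2310
sum: t=0:+1/144 = 1/144
3j²(3 2 5; 0 0 0) = Δ·Π!·Σ² = 10/231  (sign -1)
sum: t=0:+1/4320 = 1/4320
3j²(3 2 5; 3 -1 -2) = Δ·Π!·Σ² = 1/330  (sign -1)
combine: 4πI² = 385·10/231·1/330 = 5/99
take √, sign +1: I = 0.06339609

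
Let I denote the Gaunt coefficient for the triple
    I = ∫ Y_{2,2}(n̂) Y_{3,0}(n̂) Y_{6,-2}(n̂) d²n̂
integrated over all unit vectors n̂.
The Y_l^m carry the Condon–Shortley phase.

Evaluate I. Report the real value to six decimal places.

0.000000

triangle: need 1≤l₃≤5, have 6; I=0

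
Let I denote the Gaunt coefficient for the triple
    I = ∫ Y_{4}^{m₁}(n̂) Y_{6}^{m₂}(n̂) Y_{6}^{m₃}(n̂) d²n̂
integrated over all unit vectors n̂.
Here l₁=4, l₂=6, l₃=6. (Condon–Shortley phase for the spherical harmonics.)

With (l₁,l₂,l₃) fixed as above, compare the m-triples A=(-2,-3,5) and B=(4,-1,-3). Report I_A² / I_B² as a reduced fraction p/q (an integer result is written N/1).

l's match ⇒ only the (l;m) 3-j factors differ between A and B.
A: triangle coeff Δ(4,6,6) = 1/15315300; Σ_t [2,3]: t=2:+1/483840 t=3:−1/1451520 = 1/725760; (3j)²=24/1547 [(4 6 6; -2 -3 5)], sign=-1
B: triangle coeff Δ(4,6,6) = 1/15315300; Σ_t [0,0]: t=0:+1/414720 = 1/414720; (3j)²=49/2431 [(4 6 6; 4 -1 -3)], sign=-1
I_A²/I_B² = (24/1547)/(49/2431) = 264/343

264/343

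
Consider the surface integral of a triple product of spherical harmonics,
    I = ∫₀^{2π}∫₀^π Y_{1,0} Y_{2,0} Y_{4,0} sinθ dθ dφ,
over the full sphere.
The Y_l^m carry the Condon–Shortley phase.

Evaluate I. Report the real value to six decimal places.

|1−2|≤4≤1+2 violated ⇒ I = 0

0.000000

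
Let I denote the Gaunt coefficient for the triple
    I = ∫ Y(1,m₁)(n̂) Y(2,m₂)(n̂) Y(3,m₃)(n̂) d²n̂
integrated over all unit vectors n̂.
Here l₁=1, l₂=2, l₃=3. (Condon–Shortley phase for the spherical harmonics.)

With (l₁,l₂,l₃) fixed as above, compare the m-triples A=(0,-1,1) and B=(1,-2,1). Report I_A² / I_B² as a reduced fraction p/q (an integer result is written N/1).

Same 1,2,3: normalisation and zero-m 3j drop out of the ratio.
A: Δ: 0! 2! 4! / 7! → 1/105; sum: t=0:+1/6 = 1/6; 3j²(1 2 3; 0 -1 1) = Δ·Π!·Σ² = 8/105  (sign +1)
B: Δ: 0! 2! 4! / 7! → 1/105; sum: t=0:+1/48 = 1/48; 3j²(1 2 3; 1 -2 1) = Δ·Π!·Σ² = 1/105  (sign +1)
I_A²/I_B² = (8/105)/(1/105) = 8/1

8/1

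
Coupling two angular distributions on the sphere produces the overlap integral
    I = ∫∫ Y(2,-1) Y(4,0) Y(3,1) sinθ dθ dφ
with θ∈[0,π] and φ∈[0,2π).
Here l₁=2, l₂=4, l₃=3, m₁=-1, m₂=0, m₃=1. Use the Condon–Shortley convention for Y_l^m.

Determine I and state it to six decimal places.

0.000000

L=9 odd ⇒ parity kills the (l;000) factor ⇒ I = 0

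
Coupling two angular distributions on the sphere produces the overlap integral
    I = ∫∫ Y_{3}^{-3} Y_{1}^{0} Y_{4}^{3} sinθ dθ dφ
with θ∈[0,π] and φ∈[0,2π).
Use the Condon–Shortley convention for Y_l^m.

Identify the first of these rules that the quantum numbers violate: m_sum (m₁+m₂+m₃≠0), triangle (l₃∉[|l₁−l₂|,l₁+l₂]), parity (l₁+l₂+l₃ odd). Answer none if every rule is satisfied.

none

m₁+m₂+m₃ = -3 + 0 + 3 = 0  ✓
triangle: |3−1|=2 ≤ l₃=4 ≤ 3+1=4  ✓
parity: l₁+l₂+l₃ = 8 is even  ✓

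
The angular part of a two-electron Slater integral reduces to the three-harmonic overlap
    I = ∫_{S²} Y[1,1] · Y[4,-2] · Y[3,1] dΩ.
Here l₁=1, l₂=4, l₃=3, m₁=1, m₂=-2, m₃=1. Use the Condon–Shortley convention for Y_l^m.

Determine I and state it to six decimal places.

0.238414

Rules hold: Σm=0, L=8 even, 3≤3≤5.
N = 3·9·7 = 189
Δ = 2!·0!·6!/9! = 1/252
Racah Σ t=1..1: t=1:−1/36 = -1/36
⇒ 3j(1 4 3; 0 0 0)² = 4/63, sgn +1
Racah Σ t=0..0: t=0:+1/96 = 1/96
⇒ 3j(1 4 3; 1 -2 1)² = 5/84, sgn +1
4πI² = N·(3j₀)²·(3jₘ)² = 5/7
I = +1·√(0.714286/4π) = 0.23841361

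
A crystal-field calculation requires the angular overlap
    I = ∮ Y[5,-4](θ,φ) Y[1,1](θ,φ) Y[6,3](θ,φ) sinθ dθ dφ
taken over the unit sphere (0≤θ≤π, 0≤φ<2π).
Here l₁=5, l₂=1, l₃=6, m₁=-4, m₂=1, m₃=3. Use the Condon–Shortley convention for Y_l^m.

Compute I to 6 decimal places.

Checks pass: Σm=0; 12 even; l₃=6∈[4,6].
(2·5+1)(2·1+1)(2·6+1) = 429
Δ: 0! 10! 2! / 13! → 1/858
sum: t=0:+1/14400 = 1/14400
3j²(5 1 6; 0 0 0) = Δ·Π!·Σ² = 6/143  (sign +1)
sum: t=0:+1/725760 = 1/725760
3j²(5 1 6; -4 1 3) = Δ·Π!·Σ² = 1/286  (sign -1)
combine: 4πI² = 429·6/143·1/286 = 9/143
take √, sign -1: I = -0.07076985

-0.070770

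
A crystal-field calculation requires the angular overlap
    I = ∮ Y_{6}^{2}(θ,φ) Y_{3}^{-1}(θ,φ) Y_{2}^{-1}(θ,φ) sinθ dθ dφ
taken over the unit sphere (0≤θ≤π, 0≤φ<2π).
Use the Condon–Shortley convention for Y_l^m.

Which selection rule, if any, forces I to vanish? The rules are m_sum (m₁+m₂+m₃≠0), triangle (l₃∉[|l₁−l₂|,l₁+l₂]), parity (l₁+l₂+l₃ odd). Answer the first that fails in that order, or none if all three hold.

m₁+m₂+m₃ = 2 − 1 − 1 = 0  ✓
triangle: |6−3|=3 ≤ l₃=2 ≤ 6+3=9  ✗
parity: l₁+l₂+l₃ = 11 is odd

triangle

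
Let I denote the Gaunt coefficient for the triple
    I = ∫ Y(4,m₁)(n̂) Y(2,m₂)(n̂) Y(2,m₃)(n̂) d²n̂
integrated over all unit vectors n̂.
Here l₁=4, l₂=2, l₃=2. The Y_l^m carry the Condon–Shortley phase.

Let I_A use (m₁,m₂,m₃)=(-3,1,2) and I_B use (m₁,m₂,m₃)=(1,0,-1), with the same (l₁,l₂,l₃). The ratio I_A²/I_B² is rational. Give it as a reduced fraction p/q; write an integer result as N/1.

7/6

Same 4,2,2: normalisation and zero-m 3j drop out of the ratio.
A: Δ: 4! 4! 0! / 9! → 1/630; sum: t=3:−1/144 = -1/144; 3j²(4 2 2; -3 1 2) = Δ·Π!·Σ² = 1/18  (sign -1)
B: Δ: 4! 4! 0! / 9! → 1/630; sum: t=2:+1/24 = 1/24; 3j²(4 2 2; 1 0 -1) = Δ·Π!·Σ² = 1/21  (sign -1)
I_A²/I_B² = (1/18)/(1/21) = 7/6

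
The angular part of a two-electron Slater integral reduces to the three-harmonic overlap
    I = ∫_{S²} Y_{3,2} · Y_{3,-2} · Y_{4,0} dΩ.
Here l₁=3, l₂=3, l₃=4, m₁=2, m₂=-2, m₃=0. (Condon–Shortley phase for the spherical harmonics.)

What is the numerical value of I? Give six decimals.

-0.179515

m-sum 0 ✓  L=10 even ✓  0≤4≤6 ✓
Π(2lᵢ+1) = 7×7×9 = 441
triangle coeff Δ(3,3,4) = 1/34650
Σ_t [0,2]: t=0:+1/72 t=1:−1/16 t=2:+1/72 = -5/144
(3j)²=2/77 [(3 3 4; 0 0 0)], sign=-1
Σ_t [0,1]: t=0:+1/72 t=1:−1/576 = 7/576
(3j)²=7/198 [(3 3 4; 2 -2 0)], sign=+1
⇒ 4πI² = 49/121
I = (-1)√(49/121/(4π)) = -0.17951487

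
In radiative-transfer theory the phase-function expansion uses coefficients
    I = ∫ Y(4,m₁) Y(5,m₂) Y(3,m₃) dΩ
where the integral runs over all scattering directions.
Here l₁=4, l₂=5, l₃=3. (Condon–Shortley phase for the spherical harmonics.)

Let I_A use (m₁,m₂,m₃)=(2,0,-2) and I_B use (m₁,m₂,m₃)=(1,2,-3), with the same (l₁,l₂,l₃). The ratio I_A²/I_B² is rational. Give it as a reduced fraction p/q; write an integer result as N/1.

32/35

l's match ⇒ only the (l;m) 3-j factors differ between A and B.
A: triangle coeff Δ(4,5,3) = 1/180180; Σ_t [1,2]: t=1:−1/2880 t=2:+1/576 = 1/720; (3j)²=80/3003 [(4 5 3; 2 0 -2)], sign=-1
B: triangle coeff Δ(4,5,3) = 1/180180; Σ_t [3,3]: t=3:−1/1728 = -1/1728; (3j)²=25/858 [(4 5 3; 1 2 -3)], sign=-1
I_A²/I_B² = (80/3003)/(25/858) = 32/35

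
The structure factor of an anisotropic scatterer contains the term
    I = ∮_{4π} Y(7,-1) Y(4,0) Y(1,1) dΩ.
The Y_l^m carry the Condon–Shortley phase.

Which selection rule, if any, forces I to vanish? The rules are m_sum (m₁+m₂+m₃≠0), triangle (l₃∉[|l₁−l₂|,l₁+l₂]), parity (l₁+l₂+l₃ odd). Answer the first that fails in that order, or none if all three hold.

triangle

azimuthal sum: -1 + 0 + 1 = 0  ✓
3 ≤ 1 ≤ 11 (triangle on l)  ✗
L = 7 + 4 + 1 = 12 (even)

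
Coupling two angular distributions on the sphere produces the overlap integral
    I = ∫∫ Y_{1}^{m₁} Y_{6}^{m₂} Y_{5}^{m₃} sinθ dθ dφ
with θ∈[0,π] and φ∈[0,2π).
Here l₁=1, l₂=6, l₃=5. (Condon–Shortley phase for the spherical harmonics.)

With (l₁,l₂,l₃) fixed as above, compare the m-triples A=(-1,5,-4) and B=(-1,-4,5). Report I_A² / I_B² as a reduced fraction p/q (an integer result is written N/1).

55/1

Same 1,6,5: normalisation and zero-m 3j drop out of the ratio.
A: Δ: 2! 0! 10! / 13! → 1/858; sum: t=2:+1/725760 = 1/725760; 3j²(1 6 5; -1 5 -4) = Δ·Π!·Σ² = 5/78  (sign -1)
B: Δ: 2! 0! 10! / 13! → 1/858; sum: t=2:+1/7257600 = 1/7257600; 3j²(1 6 5; -1 -4 5) = Δ·Π!·Σ² = 1/858  (sign +1)
I_A²/I_B² = (5/78)/(1/858) = 55/1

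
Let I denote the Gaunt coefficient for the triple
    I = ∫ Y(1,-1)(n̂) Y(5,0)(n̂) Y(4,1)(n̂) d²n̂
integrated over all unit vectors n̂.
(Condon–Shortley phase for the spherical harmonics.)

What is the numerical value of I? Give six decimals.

0.155288

m-sum 0 ✓  L=10 even ✓  4≤4≤6 ✓
Π(2lᵢ+1) = 3×11×9 = 297
triangle coeff Δ(1,5,4) = 1/495
Σ_t [1,1]: t=1:−1/576 = -1/576
(3j)²=5/99 [(1 5 4; 0 0 0)], sign=-1
Σ_t [2,2]: t=2:+1/1440 = 1/1440
(3j)²=2/99 [(1 5 4; -1 0 1)], sign=-1
⇒ 4πI² = 10/33
I = (+1)√(10/33/(4π)) = 0.15528807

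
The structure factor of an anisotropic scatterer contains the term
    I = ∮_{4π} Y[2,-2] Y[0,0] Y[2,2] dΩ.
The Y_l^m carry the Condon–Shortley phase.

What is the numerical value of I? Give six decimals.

0.282095

Checks pass: Σm=0; 4 even; l₃=2∈[2,2].
(2·2+1)(2·0+1)(2·2+1) = 25
Δ: 0! 4! 0! / 5! → 1/5
sum: t=0:+1/4 = 1/4
3j²(2 0 2; 0 0 0) = Δ·Π!·Σ² = 1/5  (sign +1)
sum: t=0:+1/24 = 1/24
3j²(2 0 2; -2 0 2) = Δ·Π!·Σ² = 1/5  (sign +1)
combine: 4πI² = 25·1/5·1/5 = 1/1
take √, sign +1: I = 0.28209479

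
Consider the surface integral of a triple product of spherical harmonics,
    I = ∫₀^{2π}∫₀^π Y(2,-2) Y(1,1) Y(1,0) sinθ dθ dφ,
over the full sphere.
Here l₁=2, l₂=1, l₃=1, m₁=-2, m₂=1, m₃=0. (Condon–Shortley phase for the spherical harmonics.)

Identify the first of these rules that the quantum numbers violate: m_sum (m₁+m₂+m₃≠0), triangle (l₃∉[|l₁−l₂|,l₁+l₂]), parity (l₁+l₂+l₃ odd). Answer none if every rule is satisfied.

m_sum

m₁+m₂+m₃ = -2 + 1 + 0 = -1  ✗
triangle: |2−1|=1 ≤ l₃=1 ≤ 2+1=3
parity: l₁+l₂+l₃ = 4 is even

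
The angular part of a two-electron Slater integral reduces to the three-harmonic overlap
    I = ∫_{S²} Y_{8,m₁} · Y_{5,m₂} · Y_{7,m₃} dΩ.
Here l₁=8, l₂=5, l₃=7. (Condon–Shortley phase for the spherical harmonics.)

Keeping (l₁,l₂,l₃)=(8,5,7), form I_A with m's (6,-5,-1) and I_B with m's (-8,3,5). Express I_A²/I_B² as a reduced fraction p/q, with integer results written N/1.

Shared (l₁,l₂,l₃)=(8,5,7): N and (l;000)² cancel in I_A²/I_B².
A: Δ = 6!·10!·4!/21! = 1/814773960; Racah Σ t=0..0: t=0:+1/1393459200 = 1/1393459200; ⇒ 3j(8 5 7; 6 -5 -1)² = 15/1292, sgn +1
B: Δ = 6!·10!·4!/21! = 1/814773960; Racah Σ t=6..6: t=6:+1/10450944000 = 1/10450944000; ⇒ 3j(8 5 7; -8 3 5)² = 88/4845, sgn +1
I_A²/I_B² = (15/1292)/(88/4845) = 225/352

225/352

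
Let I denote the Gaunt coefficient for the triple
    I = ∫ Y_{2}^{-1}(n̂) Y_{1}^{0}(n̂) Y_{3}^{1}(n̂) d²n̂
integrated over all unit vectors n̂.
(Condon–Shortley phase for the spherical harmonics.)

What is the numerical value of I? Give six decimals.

Rules hold: Σm=0, L=6 even, 1≤3≤3.
N = 5·3·7 = 105
Δ = 0!·4!·2!/7! = 1/105
Racah Σ t=0..0: t=0:+1/4 = 1/4
⇒ 3j(2 1 3; 0 0 0)² = 3/35, sgn -1
Racah Σ t=0..0: t=0:+1/6 = 1/6
⇒ 3j(2 1 3; -1 0 1)² = 8/105, sgn +1
4πI² = N·(3j₀)²·(3jₘ)² = 24/35
I = -1·√(0.685714/4π) = -0.23359668

-0.233597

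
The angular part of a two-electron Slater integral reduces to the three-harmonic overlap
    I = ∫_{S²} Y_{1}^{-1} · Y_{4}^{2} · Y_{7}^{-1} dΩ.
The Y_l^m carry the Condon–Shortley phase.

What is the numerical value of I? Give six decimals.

0.000000

|1−4|≤7≤1+4 violated ⇒ I = 0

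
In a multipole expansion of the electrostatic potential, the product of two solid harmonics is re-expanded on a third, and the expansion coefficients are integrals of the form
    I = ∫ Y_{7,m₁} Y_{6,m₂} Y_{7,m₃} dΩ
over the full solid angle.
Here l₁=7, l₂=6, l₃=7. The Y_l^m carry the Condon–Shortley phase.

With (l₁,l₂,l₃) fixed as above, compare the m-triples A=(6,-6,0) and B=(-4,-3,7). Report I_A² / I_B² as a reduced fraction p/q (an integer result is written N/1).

4/15

Shared (l₁,l₂,l₃)=(7,6,7): N and (l;000)² cancel in I_A²/I_B².
A: Δ = 6!·8!·6!/21! = 1/2444321880; Racah Σ t=0..0: t=0:+1/2612736000 = 1/2612736000; ⇒ 3j(7 6 7; 6 -6 0)² = 22/4845, sgn -1
B: Δ = 6!·8!·6!/21! = 1/2444321880; Racah Σ t=3..3: t=3:−1/1045094400 = -1/1045094400; ⇒ 3j(7 6 7; -4 -3 7)² = 11/646, sgn -1
I_A²/I_B² = (22/4845)/(11/646) = 4/15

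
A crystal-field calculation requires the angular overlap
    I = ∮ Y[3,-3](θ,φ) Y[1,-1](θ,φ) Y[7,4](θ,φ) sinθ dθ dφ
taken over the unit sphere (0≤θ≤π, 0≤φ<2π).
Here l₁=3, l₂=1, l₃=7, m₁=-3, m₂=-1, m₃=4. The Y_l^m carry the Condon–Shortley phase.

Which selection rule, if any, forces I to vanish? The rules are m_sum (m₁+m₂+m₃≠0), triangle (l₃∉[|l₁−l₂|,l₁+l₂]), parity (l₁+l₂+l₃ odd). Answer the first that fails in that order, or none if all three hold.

triangle

Σmᵢ = 0  ✓
l₃∈[|l₁−l₂|,l₁+l₂]=[2,4], have l₃=7  ✗
Σlᵢ = 11 ⇒ odd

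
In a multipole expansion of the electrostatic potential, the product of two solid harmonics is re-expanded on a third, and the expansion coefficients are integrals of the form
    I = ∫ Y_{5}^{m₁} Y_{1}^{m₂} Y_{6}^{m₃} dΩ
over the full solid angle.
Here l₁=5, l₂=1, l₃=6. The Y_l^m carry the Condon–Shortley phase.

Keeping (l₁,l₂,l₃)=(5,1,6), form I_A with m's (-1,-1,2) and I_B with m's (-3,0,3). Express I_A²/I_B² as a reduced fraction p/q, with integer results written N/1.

Same 5,1,6: normalisation and zero-m 3j drop out of the ratio.
A: Δ: 0! 10! 2! / 13! → 1/858; sum: t=0:+1/34560 = 1/34560; 3j²(5 1 6; -1 -1 2) = Δ·Π!·Σ² = 14/429  (sign +1)
B: Δ: 0! 10! 2! / 13! → 1/858; sum: t=0:+1/80640 = 1/80640; 3j²(5 1 6; -3 0 3) = Δ·Π!·Σ² = 9/286  (sign -1)
I_A²/I_B² = (14/429)/(9/286) = 28/27

28/27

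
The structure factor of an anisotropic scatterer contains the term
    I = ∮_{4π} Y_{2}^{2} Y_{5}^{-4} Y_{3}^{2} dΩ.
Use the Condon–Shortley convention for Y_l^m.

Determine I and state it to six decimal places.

Rules hold: Σm=0, L=10 even, 3≤3≤7.
N = 5·11·7 = 385
Δ = 4!·0!·6!/11! = 1/2310
Racah Σ t=2..2: t=2:+1/144 = 1/144
⇒ 3j(2 5 3; 0 0 0)² = 10/231, sgn -1
Racah Σ t=0..0: t=0:+1/2880 = 1/2880
⇒ 3j(2 5 3; 2 -4 2)² = 3/55, sgn -1
4πI² = N·(3j₀)²·(3jₘ)² = 10/11
I = +1·√(0.909091/4π) = 0.26896683

0.268967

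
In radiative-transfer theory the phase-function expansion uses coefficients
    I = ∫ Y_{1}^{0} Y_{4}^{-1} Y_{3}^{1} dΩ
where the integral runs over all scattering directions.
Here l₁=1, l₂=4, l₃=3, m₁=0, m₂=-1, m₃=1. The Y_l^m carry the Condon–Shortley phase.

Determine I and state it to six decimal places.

-0.238414

m-sum 0 ✓  L=8 even ✓  3≤3≤5 ✓
Π(2lᵢ+1) = 3×9×7 = 189
triangle coeff Δ(1,4,3) = 1/252
Σ_t [1,1]: t=1:−1/36 = -1/36
(3j)²=4/63 [(1 4 3; 0 0 0)], sign=+1
Σ_t [1,1]: t=1:−1/48 = -1/48
(3j)²=5/84 [(1 4 3; 0 -1 1)], sign=-1
⇒ 4πI² = 5/7
I = (-1)√(5/7/(4π)) = -0.23841361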